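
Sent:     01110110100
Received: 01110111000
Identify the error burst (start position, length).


XOR: 00000001100

Burst at position 7, length 2


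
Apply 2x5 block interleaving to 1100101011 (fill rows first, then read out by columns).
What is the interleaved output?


Matrix:
  11001
  01011
Read columns: 1011000111

1011000111


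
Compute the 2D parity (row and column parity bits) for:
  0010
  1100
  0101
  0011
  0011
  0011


Row parities: 100000
Column parities: 1000

Row P: 100000, Col P: 1000, Corner: 1


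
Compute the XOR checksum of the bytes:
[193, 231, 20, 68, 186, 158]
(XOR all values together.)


XOR chain: 193 ^ 231 ^ 20 ^ 68 ^ 186 ^ 158 = 82

82


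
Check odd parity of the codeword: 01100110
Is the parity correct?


Number of 1s: 4

No, parity error (4 ones)


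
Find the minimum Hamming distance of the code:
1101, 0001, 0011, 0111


Comparing all pairs, minimum distance: 1
Can detect 0 errors, correct 0 errors

1


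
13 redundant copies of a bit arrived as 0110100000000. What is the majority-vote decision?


Ones: 3 out of 13
Threshold: 7

0 (3/13 voted 1)


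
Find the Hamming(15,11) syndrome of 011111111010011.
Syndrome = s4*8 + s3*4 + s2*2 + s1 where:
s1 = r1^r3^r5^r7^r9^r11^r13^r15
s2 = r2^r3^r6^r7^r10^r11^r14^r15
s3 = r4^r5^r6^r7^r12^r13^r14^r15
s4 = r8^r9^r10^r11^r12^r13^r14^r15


s1=0, s2=1, s3=0, s4=1

Syndrome = 10 (error at position 10)


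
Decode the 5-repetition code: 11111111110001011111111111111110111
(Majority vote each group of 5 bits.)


Groups: 11111, 11111, 00010, 11111, 11111, 11111, 10111
Majority votes: 1101111

1101111


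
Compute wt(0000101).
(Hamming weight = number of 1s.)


Counting 1s in 0000101

2


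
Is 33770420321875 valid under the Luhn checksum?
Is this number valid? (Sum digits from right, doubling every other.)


Luhn sum = 57
57 mod 10 = 7

Invalid (Luhn sum mod 10 = 7)


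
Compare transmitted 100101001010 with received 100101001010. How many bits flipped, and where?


XOR: 000000000000

0 errors (received matches sent)


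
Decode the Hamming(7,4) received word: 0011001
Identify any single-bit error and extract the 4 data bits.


Syndrome = 0: no error detected

Data: 1001 (no errors)


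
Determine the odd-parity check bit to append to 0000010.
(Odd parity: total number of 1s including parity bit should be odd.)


Number of 1s in data: 1
Parity bit: 0

0


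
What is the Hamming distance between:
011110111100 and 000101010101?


XOR: 011011101001
Count of 1s: 7

7


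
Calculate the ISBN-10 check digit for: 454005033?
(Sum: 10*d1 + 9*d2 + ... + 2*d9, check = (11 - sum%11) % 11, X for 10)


Weighted sum: 157
157 mod 11 = 3

Check digit: 8


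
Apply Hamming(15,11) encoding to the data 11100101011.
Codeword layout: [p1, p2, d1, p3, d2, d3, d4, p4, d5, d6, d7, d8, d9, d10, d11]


Parity bits: p1=1, p2=1, p3=1, p4=0

111111000101011


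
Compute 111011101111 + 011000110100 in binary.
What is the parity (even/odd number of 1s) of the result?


111011101111 = 3823
011000110100 = 1588
Sum = 5411 = 1010100100011
1s count = 6

even parity (6 ones in 1010100100011)


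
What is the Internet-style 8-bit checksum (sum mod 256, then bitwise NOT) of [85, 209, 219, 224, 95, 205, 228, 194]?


Sum = 1459 mod 256 = 179
Complement = 76

76


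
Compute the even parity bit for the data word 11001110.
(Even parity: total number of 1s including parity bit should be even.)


Number of 1s in data: 5
Parity bit: 1

1


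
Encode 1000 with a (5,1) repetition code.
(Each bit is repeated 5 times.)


Each bit -> 5 copies

11111000000000000000


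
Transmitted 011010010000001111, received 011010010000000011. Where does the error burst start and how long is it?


XOR: 000000000000001100

Burst at position 14, length 2


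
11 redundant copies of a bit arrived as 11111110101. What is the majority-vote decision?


Ones: 9 out of 11
Threshold: 6

1 (9/11 voted 1)


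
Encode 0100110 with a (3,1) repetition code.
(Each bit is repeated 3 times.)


Each bit -> 3 copies

000111000000111111000


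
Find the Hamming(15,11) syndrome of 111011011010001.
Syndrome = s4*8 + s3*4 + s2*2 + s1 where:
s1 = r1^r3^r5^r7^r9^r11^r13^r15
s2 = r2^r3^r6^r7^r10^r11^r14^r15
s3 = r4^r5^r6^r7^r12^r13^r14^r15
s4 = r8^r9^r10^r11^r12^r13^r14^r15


s1=0, s2=1, s3=1, s4=0

Syndrome = 6 (error at position 6)


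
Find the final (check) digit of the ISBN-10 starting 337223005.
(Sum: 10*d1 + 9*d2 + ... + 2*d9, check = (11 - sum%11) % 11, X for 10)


Weighted sum: 164
164 mod 11 = 10

Check digit: 1


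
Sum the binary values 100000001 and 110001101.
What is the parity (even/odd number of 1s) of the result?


100000001 = 257
110001101 = 397
Sum = 654 = 1010001110
1s count = 5

odd parity (5 ones in 1010001110)


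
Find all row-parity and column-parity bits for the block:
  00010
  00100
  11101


Row parities: 110
Column parities: 11011

Row P: 110, Col P: 11011, Corner: 0


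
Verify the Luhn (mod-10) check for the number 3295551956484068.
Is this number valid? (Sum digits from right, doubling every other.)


Luhn sum = 81
81 mod 10 = 1

Invalid (Luhn sum mod 10 = 1)


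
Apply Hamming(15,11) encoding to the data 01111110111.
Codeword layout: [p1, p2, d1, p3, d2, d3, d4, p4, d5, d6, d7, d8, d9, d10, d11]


Parity bits: p1=0, p2=0, p3=0, p4=0

000011101110111


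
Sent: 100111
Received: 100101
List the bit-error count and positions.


XOR: 000010

1 error(s) at position(s): 4


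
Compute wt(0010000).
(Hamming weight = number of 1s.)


Counting 1s in 0010000

1


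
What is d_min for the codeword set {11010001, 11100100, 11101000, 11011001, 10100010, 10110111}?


Comparing all pairs, minimum distance: 1
Can detect 0 errors, correct 0 errors

1


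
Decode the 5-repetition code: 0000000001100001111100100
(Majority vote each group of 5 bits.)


Groups: 00000, 00001, 10000, 11111, 00100
Majority votes: 00010

00010


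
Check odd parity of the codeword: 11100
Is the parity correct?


Number of 1s: 3

Yes, parity is correct (3 ones)


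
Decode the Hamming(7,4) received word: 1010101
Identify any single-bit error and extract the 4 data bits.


Syndrome = 0: no error detected

Data: 1101 (no errors)


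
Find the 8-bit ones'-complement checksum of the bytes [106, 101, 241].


Sum = 448 mod 256 = 192
Complement = 63

63


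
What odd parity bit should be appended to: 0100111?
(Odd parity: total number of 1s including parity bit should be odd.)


Number of 1s in data: 4
Parity bit: 1

1


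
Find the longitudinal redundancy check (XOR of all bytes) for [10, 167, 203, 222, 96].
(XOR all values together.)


XOR chain: 10 ^ 167 ^ 203 ^ 222 ^ 96 = 216

216


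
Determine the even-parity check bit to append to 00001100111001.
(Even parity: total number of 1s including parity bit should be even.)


Number of 1s in data: 6
Parity bit: 0

0


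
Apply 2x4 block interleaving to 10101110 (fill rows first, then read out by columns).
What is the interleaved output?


Matrix:
  1010
  1110
Read columns: 11011100

11011100


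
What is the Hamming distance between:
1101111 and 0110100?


XOR: 1011011
Count of 1s: 5

5


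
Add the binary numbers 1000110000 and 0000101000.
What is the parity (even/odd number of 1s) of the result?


1000110000 = 560
0000101000 = 40
Sum = 600 = 1001011000
1s count = 4

even parity (4 ones in 1001011000)


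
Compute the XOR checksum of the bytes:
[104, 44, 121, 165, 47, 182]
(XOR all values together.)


XOR chain: 104 ^ 44 ^ 121 ^ 165 ^ 47 ^ 182 = 1

1


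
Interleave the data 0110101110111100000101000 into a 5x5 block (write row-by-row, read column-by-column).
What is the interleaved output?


Matrix:
  01101
  01110
  11110
  00001
  01000
Read columns: 0010011101111000110010010

0010011101111000110010010


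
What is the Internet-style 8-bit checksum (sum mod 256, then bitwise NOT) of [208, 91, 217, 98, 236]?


Sum = 850 mod 256 = 82
Complement = 173

173


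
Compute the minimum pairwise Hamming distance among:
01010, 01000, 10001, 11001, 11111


Comparing all pairs, minimum distance: 1
Can detect 0 errors, correct 0 errors

1


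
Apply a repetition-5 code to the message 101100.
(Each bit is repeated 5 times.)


Each bit -> 5 copies

111110000011111111110000000000


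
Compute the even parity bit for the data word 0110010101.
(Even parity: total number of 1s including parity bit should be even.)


Number of 1s in data: 5
Parity bit: 1

1


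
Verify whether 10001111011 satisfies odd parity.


Number of 1s: 7

Yes, parity is correct (7 ones)


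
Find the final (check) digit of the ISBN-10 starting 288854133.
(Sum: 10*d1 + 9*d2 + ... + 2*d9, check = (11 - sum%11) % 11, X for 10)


Weighted sum: 281
281 mod 11 = 6

Check digit: 5


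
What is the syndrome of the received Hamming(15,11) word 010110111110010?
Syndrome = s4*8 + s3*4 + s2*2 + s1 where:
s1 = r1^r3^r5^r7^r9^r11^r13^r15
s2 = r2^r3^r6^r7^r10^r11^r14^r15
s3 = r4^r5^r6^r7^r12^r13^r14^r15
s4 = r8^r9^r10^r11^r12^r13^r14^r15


s1=0, s2=1, s3=0, s4=1

Syndrome = 10 (error at position 10)


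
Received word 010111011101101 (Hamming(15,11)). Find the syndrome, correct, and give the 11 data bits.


Syndrome = 0: no error detected

Data: 01101101101 (no errors)


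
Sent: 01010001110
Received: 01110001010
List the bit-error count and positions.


XOR: 00100000100

2 error(s) at position(s): 2, 8


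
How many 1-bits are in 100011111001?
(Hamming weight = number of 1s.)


Counting 1s in 100011111001

7


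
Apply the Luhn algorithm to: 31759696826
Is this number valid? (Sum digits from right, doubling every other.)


Luhn sum = 55
55 mod 10 = 5

Invalid (Luhn sum mod 10 = 5)


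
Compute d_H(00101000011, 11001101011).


XOR: 11100101000
Count of 1s: 5

5


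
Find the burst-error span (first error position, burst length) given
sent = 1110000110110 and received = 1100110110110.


XOR: 0010110000000

Burst at position 2, length 4


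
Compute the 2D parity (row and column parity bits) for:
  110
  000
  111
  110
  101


Row parities: 00100
Column parities: 010

Row P: 00100, Col P: 010, Corner: 1


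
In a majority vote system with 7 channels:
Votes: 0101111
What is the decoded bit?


Ones: 5 out of 7
Threshold: 4

1 (5/7 voted 1)


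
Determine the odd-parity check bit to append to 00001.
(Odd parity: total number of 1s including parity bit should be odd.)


Number of 1s in data: 1
Parity bit: 0

0


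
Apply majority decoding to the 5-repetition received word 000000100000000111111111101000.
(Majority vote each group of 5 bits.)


Groups: 00000, 01000, 00000, 11111, 11111, 01000
Majority votes: 000110

000110


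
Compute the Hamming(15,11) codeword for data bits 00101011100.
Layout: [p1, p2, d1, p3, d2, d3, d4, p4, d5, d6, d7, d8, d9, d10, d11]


Parity bits: p1=1, p2=0, p3=1, p4=0

100101001011100


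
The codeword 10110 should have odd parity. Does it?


Number of 1s: 3

Yes, parity is correct (3 ones)


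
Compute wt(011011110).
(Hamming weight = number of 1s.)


Counting 1s in 011011110

6


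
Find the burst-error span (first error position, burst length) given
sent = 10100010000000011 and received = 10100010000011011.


XOR: 00000000000011000

Burst at position 12, length 2


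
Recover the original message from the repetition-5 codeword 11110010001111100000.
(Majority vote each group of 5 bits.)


Groups: 11110, 01000, 11111, 00000
Majority votes: 1010

1010


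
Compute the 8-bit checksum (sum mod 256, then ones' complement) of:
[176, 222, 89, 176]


Sum = 663 mod 256 = 151
Complement = 104

104


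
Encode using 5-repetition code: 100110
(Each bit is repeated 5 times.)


Each bit -> 5 copies

111110000000000111111111100000


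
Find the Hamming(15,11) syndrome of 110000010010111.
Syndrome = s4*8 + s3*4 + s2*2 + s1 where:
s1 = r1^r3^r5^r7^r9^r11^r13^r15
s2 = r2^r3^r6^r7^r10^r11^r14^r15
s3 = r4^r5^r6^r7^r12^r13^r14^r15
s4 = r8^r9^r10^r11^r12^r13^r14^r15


s1=0, s2=0, s3=1, s4=1

Syndrome = 12 (error at position 12)


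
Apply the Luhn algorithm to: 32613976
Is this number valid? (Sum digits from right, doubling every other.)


Luhn sum = 38
38 mod 10 = 8

Invalid (Luhn sum mod 10 = 8)


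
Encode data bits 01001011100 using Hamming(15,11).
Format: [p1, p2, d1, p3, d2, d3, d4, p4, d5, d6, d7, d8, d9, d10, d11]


Parity bits: p1=0, p2=1, p3=1, p4=0

010110001011100


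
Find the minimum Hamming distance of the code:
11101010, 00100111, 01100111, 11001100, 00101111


Comparing all pairs, minimum distance: 1
Can detect 0 errors, correct 0 errors

1


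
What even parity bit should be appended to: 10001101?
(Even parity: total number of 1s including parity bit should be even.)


Number of 1s in data: 4
Parity bit: 0

0


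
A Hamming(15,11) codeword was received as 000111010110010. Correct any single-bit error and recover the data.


Syndrome = 0: no error detected

Data: 01100110010 (no errors)


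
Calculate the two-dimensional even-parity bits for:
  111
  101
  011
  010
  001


Row parities: 10011
Column parities: 010

Row P: 10011, Col P: 010, Corner: 1


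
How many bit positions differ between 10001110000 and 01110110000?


XOR: 11111000000
Count of 1s: 5

5


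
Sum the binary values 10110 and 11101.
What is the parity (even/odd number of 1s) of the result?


10110 = 22
11101 = 29
Sum = 51 = 110011
1s count = 4

even parity (4 ones in 110011)


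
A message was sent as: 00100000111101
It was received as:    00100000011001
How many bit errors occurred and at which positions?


XOR: 00000000100100

2 error(s) at position(s): 8, 11


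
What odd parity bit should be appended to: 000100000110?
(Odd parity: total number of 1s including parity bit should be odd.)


Number of 1s in data: 3
Parity bit: 0

0


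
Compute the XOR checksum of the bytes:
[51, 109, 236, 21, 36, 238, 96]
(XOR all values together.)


XOR chain: 51 ^ 109 ^ 236 ^ 21 ^ 36 ^ 238 ^ 96 = 13

13


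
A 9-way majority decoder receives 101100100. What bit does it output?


Ones: 4 out of 9
Threshold: 5

0 (4/9 voted 1)


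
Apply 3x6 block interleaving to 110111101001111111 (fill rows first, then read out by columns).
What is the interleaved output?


Matrix:
  110111
  101001
  111111
Read columns: 111101011101101111

111101011101101111


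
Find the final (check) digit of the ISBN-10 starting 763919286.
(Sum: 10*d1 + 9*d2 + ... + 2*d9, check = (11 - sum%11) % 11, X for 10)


Weighted sum: 306
306 mod 11 = 9

Check digit: 2


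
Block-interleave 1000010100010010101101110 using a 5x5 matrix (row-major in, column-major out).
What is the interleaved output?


Matrix:
  10000
  10100
  01001
  01011
  01110
Read columns: 1100000111010010001100110

1100000111010010001100110


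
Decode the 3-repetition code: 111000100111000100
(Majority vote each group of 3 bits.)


Groups: 111, 000, 100, 111, 000, 100
Majority votes: 100100

100100


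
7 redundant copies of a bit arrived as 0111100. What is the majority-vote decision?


Ones: 4 out of 7
Threshold: 4

1 (4/7 voted 1)


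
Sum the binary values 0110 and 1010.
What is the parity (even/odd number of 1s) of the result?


0110 = 6
1010 = 10
Sum = 16 = 10000
1s count = 1

odd parity (1 ones in 10000)


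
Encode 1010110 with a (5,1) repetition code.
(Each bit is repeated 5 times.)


Each bit -> 5 copies

11111000001111100000111111111100000


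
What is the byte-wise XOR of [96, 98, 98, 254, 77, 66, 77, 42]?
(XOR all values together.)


XOR chain: 96 ^ 98 ^ 98 ^ 254 ^ 77 ^ 66 ^ 77 ^ 42 = 246

246


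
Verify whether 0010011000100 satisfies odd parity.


Number of 1s: 4

No, parity error (4 ones)


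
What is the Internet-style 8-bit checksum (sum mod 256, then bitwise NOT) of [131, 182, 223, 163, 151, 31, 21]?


Sum = 902 mod 256 = 134
Complement = 121

121


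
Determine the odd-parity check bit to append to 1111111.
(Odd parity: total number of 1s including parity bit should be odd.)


Number of 1s in data: 7
Parity bit: 0

0


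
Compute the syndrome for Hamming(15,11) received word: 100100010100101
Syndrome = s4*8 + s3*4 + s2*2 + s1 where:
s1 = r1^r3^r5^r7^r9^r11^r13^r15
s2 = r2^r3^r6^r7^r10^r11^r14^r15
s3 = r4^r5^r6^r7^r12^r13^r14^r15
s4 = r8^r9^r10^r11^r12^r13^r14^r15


s1=1, s2=0, s3=1, s4=0

Syndrome = 5 (error at position 5)


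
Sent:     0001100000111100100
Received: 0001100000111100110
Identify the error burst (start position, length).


XOR: 0000000000000000010

Burst at position 17, length 1


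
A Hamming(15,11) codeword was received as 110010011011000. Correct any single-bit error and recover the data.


Syndrome = 0: no error detected

Data: 01001011000 (no errors)


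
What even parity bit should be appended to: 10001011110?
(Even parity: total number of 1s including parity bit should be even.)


Number of 1s in data: 6
Parity bit: 0

0


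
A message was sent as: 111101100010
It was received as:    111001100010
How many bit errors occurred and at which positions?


XOR: 000100000000

1 error(s) at position(s): 3


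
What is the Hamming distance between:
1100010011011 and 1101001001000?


XOR: 0001011010011
Count of 1s: 6

6


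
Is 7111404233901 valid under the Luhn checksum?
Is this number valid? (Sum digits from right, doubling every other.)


Luhn sum = 43
43 mod 10 = 3

Invalid (Luhn sum mod 10 = 3)


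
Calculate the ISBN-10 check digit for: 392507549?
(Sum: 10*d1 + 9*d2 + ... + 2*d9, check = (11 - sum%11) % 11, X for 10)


Weighted sum: 247
247 mod 11 = 5

Check digit: 6


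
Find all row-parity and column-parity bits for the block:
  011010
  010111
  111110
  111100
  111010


Row parities: 10100
Column parities: 110101

Row P: 10100, Col P: 110101, Corner: 0


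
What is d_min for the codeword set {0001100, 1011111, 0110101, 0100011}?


Comparing all pairs, minimum distance: 3
Can detect 2 errors, correct 1 errors

3


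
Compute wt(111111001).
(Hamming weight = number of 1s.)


Counting 1s in 111111001

7


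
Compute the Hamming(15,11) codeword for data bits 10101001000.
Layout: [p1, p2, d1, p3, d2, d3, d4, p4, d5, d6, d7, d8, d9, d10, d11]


Parity bits: p1=0, p2=0, p3=0, p4=0

001001001001000


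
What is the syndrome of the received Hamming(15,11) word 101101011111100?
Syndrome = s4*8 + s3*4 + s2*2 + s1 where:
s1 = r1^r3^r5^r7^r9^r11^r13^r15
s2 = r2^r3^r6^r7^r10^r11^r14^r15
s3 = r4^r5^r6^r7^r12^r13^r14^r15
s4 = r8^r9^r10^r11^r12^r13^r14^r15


s1=1, s2=0, s3=0, s4=0

Syndrome = 1 (error at position 1)


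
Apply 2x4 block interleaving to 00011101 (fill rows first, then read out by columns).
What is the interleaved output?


Matrix:
  0001
  1101
Read columns: 01010011

01010011


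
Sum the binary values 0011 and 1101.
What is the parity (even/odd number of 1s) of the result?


0011 = 3
1101 = 13
Sum = 16 = 10000
1s count = 1

odd parity (1 ones in 10000)


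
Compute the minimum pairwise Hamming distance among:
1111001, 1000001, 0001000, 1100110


Comparing all pairs, minimum distance: 3
Can detect 2 errors, correct 1 errors

3


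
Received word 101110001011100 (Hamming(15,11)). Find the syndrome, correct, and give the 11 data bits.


Syndrome = 0: no error detected

Data: 11001011100 (no errors)


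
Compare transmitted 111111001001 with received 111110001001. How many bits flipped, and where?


XOR: 000001000000

1 error(s) at position(s): 5


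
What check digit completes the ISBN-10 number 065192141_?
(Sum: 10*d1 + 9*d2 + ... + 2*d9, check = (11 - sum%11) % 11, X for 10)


Weighted sum: 183
183 mod 11 = 7

Check digit: 4


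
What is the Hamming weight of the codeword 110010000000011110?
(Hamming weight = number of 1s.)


Counting 1s in 110010000000011110

7


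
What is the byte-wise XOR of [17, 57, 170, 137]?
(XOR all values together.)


XOR chain: 17 ^ 57 ^ 170 ^ 137 = 11

11


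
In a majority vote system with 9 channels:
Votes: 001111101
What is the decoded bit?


Ones: 6 out of 9
Threshold: 5

1 (6/9 voted 1)


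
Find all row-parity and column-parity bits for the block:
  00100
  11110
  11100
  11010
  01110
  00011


Row parities: 101110
Column parities: 10001

Row P: 101110, Col P: 10001, Corner: 0


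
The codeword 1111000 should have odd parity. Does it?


Number of 1s: 4

No, parity error (4 ones)


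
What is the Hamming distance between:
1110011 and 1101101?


XOR: 0011110
Count of 1s: 4

4


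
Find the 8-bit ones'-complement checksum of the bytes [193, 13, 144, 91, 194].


Sum = 635 mod 256 = 123
Complement = 132

132


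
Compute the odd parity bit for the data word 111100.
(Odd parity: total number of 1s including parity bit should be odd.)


Number of 1s in data: 4
Parity bit: 1

1


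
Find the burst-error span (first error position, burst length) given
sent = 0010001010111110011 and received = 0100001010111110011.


XOR: 0110000000000000000

Burst at position 1, length 2


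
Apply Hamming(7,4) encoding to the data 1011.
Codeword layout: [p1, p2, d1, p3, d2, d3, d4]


Parity bits: p1=0, p2=1, p3=0

0110011


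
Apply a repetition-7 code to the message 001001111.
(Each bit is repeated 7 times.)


Each bit -> 7 copies

000000000000001111111000000000000001111111111111111111111111111


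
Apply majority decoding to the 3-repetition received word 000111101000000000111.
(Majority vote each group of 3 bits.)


Groups: 000, 111, 101, 000, 000, 000, 111
Majority votes: 0110001

0110001


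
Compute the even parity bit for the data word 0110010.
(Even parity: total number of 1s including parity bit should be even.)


Number of 1s in data: 3
Parity bit: 1

1


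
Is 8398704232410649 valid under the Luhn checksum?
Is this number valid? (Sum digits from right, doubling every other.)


Luhn sum = 82
82 mod 10 = 2

Invalid (Luhn sum mod 10 = 2)


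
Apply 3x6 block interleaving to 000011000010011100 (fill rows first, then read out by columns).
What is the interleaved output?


Matrix:
  000011
  000010
  011100
Read columns: 000001001001110100

000001001001110100


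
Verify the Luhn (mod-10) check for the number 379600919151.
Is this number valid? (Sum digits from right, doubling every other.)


Luhn sum = 50
50 mod 10 = 0

Valid (Luhn sum mod 10 = 0)


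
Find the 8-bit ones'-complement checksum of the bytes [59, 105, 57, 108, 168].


Sum = 497 mod 256 = 241
Complement = 14

14


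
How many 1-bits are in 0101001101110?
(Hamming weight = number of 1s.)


Counting 1s in 0101001101110

7


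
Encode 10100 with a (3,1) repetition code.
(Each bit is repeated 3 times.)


Each bit -> 3 copies

111000111000000


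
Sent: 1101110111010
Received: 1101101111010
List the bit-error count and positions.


XOR: 0000011000000

2 error(s) at position(s): 5, 6


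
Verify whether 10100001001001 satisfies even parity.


Number of 1s: 5

No, parity error (5 ones)


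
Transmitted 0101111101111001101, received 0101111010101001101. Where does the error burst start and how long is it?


XOR: 0000000111010000000

Burst at position 7, length 5


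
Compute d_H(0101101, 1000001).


XOR: 1101100
Count of 1s: 4

4


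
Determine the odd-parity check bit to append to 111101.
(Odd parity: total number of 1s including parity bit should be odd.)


Number of 1s in data: 5
Parity bit: 0

0


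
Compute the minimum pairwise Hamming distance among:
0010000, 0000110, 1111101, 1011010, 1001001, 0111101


Comparing all pairs, minimum distance: 1
Can detect 0 errors, correct 0 errors

1


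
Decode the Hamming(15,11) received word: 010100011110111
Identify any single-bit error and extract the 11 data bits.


Syndrome = 10: error at position 10

Data: 00001010111 (corrected bit 10)


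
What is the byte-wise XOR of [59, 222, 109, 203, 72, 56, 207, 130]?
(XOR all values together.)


XOR chain: 59 ^ 222 ^ 109 ^ 203 ^ 72 ^ 56 ^ 207 ^ 130 = 126

126


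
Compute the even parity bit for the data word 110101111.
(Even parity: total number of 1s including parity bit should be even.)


Number of 1s in data: 7
Parity bit: 1

1


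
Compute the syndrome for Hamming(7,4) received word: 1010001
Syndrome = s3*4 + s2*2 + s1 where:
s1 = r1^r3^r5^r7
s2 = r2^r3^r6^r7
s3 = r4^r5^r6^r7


s1=1, s2=0, s3=1

Syndrome = 5 (error at position 5)


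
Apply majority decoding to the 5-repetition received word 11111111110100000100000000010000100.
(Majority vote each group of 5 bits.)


Groups: 11111, 11111, 01000, 00100, 00000, 00100, 00100
Majority votes: 1100000

1100000


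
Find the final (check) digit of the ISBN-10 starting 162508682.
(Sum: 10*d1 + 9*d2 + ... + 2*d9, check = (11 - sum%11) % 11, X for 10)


Weighted sum: 207
207 mod 11 = 9

Check digit: 2


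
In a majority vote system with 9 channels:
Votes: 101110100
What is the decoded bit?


Ones: 5 out of 9
Threshold: 5

1 (5/9 voted 1)


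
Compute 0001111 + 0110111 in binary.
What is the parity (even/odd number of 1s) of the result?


0001111 = 15
0110111 = 55
Sum = 70 = 1000110
1s count = 3

odd parity (3 ones in 1000110)


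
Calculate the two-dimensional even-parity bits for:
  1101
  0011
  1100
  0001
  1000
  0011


Row parities: 100110
Column parities: 1000

Row P: 100110, Col P: 1000, Corner: 1


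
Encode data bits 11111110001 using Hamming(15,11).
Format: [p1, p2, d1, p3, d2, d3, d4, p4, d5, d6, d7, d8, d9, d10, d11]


Parity bits: p1=0, p2=0, p3=0, p4=0

001011101110001


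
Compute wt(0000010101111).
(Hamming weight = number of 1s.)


Counting 1s in 0000010101111

6


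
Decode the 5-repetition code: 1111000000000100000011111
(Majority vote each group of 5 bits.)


Groups: 11110, 00000, 00010, 00000, 11111
Majority votes: 10001

10001


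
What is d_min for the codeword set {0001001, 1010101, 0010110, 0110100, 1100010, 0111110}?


Comparing all pairs, minimum distance: 2
Can detect 1 errors, correct 0 errors

2


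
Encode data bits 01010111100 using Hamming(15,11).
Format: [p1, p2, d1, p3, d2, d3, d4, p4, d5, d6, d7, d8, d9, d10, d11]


Parity bits: p1=0, p2=1, p3=0, p4=0

010010100111100


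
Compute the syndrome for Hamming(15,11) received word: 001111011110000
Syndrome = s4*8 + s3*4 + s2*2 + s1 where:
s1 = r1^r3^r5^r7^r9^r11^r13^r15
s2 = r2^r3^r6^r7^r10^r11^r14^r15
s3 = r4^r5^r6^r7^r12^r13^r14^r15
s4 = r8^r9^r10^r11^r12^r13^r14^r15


s1=0, s2=0, s3=1, s4=0

Syndrome = 4 (error at position 4)


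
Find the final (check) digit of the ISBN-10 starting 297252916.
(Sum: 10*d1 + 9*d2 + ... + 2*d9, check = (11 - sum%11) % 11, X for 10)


Weighted sum: 262
262 mod 11 = 9

Check digit: 2


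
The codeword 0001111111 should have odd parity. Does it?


Number of 1s: 7

Yes, parity is correct (7 ones)


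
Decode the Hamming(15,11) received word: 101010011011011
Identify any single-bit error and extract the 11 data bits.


Syndrome = 0: no error detected

Data: 11001011011 (no errors)


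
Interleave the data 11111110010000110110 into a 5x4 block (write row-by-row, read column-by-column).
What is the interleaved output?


Matrix:
  1111
  1110
  0100
  0011
  0110
Read columns: 11000111011101110010

11000111011101110010


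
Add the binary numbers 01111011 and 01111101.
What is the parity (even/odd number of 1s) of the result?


01111011 = 123
01111101 = 125
Sum = 248 = 11111000
1s count = 5

odd parity (5 ones in 11111000)


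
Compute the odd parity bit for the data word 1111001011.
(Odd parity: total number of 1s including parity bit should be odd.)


Number of 1s in data: 7
Parity bit: 0

0


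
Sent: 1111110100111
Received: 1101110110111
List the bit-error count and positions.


XOR: 0010000010000

2 error(s) at position(s): 2, 8


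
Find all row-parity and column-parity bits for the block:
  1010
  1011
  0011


Row parities: 010
Column parities: 0010

Row P: 010, Col P: 0010, Corner: 1


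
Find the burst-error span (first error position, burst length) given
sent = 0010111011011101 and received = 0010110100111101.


XOR: 0000001111100000

Burst at position 6, length 5


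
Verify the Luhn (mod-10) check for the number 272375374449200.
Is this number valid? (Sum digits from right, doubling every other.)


Luhn sum = 58
58 mod 10 = 8

Invalid (Luhn sum mod 10 = 8)


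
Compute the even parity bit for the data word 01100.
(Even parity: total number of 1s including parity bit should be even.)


Number of 1s in data: 2
Parity bit: 0

0


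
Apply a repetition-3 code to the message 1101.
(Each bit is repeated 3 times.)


Each bit -> 3 copies

111111000111


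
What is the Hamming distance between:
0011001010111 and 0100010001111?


XOR: 0111011011000
Count of 1s: 7

7


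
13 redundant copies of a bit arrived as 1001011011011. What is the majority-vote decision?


Ones: 8 out of 13
Threshold: 7

1 (8/13 voted 1)


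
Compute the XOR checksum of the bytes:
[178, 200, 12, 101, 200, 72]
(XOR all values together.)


XOR chain: 178 ^ 200 ^ 12 ^ 101 ^ 200 ^ 72 = 147

147


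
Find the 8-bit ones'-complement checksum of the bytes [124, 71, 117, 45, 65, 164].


Sum = 586 mod 256 = 74
Complement = 181

181


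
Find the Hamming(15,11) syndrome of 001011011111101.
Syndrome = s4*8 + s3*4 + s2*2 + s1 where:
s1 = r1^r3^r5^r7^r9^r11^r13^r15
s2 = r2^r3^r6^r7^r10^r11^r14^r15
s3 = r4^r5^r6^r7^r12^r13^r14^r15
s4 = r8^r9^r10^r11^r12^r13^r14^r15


s1=0, s2=1, s3=1, s4=1

Syndrome = 14 (error at position 14)


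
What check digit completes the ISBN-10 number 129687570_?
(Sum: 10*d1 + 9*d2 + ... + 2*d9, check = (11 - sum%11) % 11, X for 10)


Weighted sum: 266
266 mod 11 = 2

Check digit: 9


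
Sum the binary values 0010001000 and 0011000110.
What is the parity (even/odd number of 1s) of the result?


0010001000 = 136
0011000110 = 198
Sum = 334 = 101001110
1s count = 5

odd parity (5 ones in 101001110)


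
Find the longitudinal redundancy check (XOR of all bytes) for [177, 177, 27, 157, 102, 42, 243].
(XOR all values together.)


XOR chain: 177 ^ 177 ^ 27 ^ 157 ^ 102 ^ 42 ^ 243 = 57

57


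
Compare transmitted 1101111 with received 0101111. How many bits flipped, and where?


XOR: 1000000

1 error(s) at position(s): 0


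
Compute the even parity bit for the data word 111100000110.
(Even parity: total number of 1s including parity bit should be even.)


Number of 1s in data: 6
Parity bit: 0

0


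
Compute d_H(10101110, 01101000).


XOR: 11000110
Count of 1s: 4

4


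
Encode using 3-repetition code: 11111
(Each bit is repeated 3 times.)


Each bit -> 3 copies

111111111111111


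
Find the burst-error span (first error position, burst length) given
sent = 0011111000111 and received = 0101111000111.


XOR: 0110000000000

Burst at position 1, length 2


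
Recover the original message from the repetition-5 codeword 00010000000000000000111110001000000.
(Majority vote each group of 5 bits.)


Groups: 00010, 00000, 00000, 00000, 11111, 00010, 00000
Majority votes: 0000100

0000100


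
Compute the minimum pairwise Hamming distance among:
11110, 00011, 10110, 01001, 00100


Comparing all pairs, minimum distance: 1
Can detect 0 errors, correct 0 errors

1


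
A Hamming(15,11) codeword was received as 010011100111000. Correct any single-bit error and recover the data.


Syndrome = 11: error at position 11

Data: 01110101000 (corrected bit 11)


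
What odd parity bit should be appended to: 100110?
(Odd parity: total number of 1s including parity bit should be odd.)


Number of 1s in data: 3
Parity bit: 0

0


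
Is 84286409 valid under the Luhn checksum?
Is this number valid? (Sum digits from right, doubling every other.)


Luhn sum = 39
39 mod 10 = 9

Invalid (Luhn sum mod 10 = 9)


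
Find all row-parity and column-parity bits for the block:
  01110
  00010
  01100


Row parities: 110
Column parities: 00000

Row P: 110, Col P: 00000, Corner: 0


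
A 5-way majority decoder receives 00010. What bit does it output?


Ones: 1 out of 5
Threshold: 3

0 (1/5 voted 1)


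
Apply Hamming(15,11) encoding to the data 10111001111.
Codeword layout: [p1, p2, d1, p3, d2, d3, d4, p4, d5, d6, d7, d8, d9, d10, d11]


Parity bits: p1=1, p2=1, p3=0, p4=1

111001111001111


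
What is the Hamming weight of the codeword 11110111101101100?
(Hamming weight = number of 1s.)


Counting 1s in 11110111101101100

12


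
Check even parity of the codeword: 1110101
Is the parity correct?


Number of 1s: 5

No, parity error (5 ones)


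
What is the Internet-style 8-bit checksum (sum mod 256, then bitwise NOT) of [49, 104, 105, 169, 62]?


Sum = 489 mod 256 = 233
Complement = 22

22


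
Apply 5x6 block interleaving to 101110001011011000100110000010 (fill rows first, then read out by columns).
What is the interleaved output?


Matrix:
  101110
  001011
  011000
  100110
  000010
Read columns: 100100010011100100101101101000

100100010011100100101101101000


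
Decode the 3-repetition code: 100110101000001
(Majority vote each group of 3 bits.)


Groups: 100, 110, 101, 000, 001
Majority votes: 01100

01100


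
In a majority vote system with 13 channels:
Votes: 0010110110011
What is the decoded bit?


Ones: 7 out of 13
Threshold: 7

1 (7/13 voted 1)


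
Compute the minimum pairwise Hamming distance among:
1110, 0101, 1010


Comparing all pairs, minimum distance: 1
Can detect 0 errors, correct 0 errors

1


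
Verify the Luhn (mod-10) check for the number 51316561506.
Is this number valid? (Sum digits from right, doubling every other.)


Luhn sum = 38
38 mod 10 = 8

Invalid (Luhn sum mod 10 = 8)


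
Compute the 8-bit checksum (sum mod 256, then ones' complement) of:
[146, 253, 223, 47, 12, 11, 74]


Sum = 766 mod 256 = 254
Complement = 1

1


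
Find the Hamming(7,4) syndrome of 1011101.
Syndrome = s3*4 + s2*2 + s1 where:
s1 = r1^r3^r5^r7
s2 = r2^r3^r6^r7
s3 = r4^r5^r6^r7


s1=0, s2=0, s3=1

Syndrome = 4 (error at position 4)


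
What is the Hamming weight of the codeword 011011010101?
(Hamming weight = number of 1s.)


Counting 1s in 011011010101

7


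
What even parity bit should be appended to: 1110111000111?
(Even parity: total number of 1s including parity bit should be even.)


Number of 1s in data: 9
Parity bit: 1

1


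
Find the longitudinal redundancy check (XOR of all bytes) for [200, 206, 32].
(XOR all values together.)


XOR chain: 200 ^ 206 ^ 32 = 38

38


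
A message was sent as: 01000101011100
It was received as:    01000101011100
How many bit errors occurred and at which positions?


XOR: 00000000000000

0 errors (received matches sent)


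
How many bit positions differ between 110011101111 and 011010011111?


XOR: 101001110000
Count of 1s: 5

5


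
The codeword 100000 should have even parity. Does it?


Number of 1s: 1

No, parity error (1 ones)


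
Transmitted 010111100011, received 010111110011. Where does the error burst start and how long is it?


XOR: 000000010000

Burst at position 7, length 1


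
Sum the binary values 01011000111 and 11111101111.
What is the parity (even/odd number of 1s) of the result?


01011000111 = 711
11111101111 = 2031
Sum = 2742 = 101010110110
1s count = 7

odd parity (7 ones in 101010110110)


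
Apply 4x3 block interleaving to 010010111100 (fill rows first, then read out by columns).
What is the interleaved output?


Matrix:
  010
  010
  111
  100
Read columns: 001111100010

001111100010


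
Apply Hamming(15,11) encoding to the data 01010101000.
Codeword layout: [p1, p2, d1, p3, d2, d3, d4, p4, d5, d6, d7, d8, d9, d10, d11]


Parity bits: p1=0, p2=0, p3=1, p4=0

000110100101000


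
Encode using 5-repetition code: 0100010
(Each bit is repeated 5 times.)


Each bit -> 5 copies

00000111110000000000000001111100000


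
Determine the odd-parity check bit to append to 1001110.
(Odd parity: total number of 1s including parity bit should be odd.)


Number of 1s in data: 4
Parity bit: 1

1


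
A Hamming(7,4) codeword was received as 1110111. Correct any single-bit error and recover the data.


Syndrome = 4: error at position 4

Data: 1111 (corrected bit 4)


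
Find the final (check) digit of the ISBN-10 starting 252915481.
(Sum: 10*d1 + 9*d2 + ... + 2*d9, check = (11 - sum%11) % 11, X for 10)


Weighted sum: 217
217 mod 11 = 8

Check digit: 3


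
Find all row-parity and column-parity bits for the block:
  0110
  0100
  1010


Row parities: 010
Column parities: 1000

Row P: 010, Col P: 1000, Corner: 1


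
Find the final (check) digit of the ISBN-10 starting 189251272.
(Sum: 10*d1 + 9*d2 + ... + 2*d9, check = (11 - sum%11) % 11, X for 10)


Weighted sum: 236
236 mod 11 = 5

Check digit: 6


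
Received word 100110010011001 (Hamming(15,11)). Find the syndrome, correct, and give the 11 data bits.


Syndrome = 0: no error detected

Data: 01000011001 (no errors)


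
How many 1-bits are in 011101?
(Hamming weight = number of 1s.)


Counting 1s in 011101

4


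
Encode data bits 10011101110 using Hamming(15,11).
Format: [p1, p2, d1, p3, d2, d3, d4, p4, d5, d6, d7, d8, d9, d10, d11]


Parity bits: p1=0, p2=0, p3=0, p4=1

001000111101110


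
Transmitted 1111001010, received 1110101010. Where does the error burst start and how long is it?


XOR: 0001100000

Burst at position 3, length 2


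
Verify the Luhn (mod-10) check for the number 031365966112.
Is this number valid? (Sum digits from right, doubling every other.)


Luhn sum = 39
39 mod 10 = 9

Invalid (Luhn sum mod 10 = 9)


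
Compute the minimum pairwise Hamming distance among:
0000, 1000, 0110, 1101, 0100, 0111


Comparing all pairs, minimum distance: 1
Can detect 0 errors, correct 0 errors

1


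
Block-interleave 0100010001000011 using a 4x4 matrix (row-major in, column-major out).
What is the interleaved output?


Matrix:
  0100
  0100
  0100
  0011
Read columns: 0000111000010001

0000111000010001


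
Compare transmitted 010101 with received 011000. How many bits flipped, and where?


XOR: 001101

3 error(s) at position(s): 2, 3, 5


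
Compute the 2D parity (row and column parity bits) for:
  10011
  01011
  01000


Row parities: 111
Column parities: 10000

Row P: 111, Col P: 10000, Corner: 1


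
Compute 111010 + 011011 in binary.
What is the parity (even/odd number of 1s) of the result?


111010 = 58
011011 = 27
Sum = 85 = 1010101
1s count = 4

even parity (4 ones in 1010101)


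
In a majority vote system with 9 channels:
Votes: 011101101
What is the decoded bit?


Ones: 6 out of 9
Threshold: 5

1 (6/9 voted 1)


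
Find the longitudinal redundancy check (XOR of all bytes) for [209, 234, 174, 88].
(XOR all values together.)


XOR chain: 209 ^ 234 ^ 174 ^ 88 = 205

205


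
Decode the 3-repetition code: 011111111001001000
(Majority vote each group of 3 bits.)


Groups: 011, 111, 111, 001, 001, 000
Majority votes: 111000

111000


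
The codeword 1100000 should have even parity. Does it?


Number of 1s: 2

Yes, parity is correct (2 ones)
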